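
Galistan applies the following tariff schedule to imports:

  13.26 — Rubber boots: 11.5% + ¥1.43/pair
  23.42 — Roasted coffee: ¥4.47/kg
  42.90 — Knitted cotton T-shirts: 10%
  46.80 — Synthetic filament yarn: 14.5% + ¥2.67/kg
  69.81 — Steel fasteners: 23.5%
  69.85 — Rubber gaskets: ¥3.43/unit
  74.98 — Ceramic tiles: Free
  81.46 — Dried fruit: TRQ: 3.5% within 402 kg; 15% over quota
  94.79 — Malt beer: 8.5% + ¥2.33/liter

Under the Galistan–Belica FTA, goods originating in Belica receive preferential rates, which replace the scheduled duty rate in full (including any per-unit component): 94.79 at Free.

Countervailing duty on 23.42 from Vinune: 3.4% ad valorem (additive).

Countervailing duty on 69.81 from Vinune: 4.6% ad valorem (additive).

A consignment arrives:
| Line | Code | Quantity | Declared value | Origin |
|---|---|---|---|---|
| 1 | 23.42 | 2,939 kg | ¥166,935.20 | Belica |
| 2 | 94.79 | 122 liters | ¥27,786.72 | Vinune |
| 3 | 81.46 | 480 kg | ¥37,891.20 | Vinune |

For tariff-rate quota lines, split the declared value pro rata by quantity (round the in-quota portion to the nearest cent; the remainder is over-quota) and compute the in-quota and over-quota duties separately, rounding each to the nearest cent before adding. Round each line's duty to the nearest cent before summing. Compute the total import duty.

¥17,817.75

Line 1 (23.42, Belica, 2,939 kg, ¥166,935.20):
Base rate for 23.42 is ¥4.47/kg.
Origin Belica is the FTA partner but 23.42 is not on the preference list; base rate stands.
The additional-duty order on 23.42 targets Vinune, not Belica; it does not apply.
Duty = 2,939 × ¥4.47 = ¥13,137.33.
Line 2 (94.79, Vinune, 122 liters, ¥27,786.72):
Base rate for 94.79 is 8.5% + ¥2.33/liter.
94.79 has an FTA preferential rate, but origin Vinune is not Belica; base rate stands.
Duty = ¥27,786.72 × 8.5% + 122 × ¥2.33 = ¥2,646.13.
Line 3 (81.46, Vinune, 480 kg, ¥37,891.20):
Code 81.46 is under a tariff-rate quota (threshold 402 kg). In-quota: 402 kg at 3.5%; over-quota: 78 kg at 15%.
Pro-rata value split: in-quota = ¥37,891.20 × 402/480 = ¥31,733.88; over-quota = ¥37,891.20 − ¥31,733.88 = ¥6,157.32.
In-quota duty = ¥31,733.88 × 3.5% = ¥1,110.69. Over-quota duty = ¥6,157.32 × 15% = ¥923.60.
Line duty = ¥1,110.69 + ¥923.60 = ¥2,034.29.
Total = ¥13,137.33 + ¥2,646.13 + ¥2,034.29 = ¥17,817.75.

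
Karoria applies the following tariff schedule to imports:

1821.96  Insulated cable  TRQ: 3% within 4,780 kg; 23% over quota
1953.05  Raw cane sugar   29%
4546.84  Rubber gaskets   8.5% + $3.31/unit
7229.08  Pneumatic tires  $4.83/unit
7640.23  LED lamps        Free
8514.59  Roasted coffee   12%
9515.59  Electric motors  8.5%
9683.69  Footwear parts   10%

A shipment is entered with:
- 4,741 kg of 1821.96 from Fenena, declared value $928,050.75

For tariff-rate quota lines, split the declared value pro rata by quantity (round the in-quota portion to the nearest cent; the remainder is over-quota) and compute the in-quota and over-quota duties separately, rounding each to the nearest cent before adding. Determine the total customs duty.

$27,841.52

Line 1 (1821.96, Fenena, 4,741 kg, $928,050.75):
Code 1821.96 is under a tariff-rate quota (threshold 4,780 kg). Quantity 4,741 kg is within the quota, so the in-quota rate 3% applies to the full value.
Duty = $928,050.75 × 3% = $27,841.52.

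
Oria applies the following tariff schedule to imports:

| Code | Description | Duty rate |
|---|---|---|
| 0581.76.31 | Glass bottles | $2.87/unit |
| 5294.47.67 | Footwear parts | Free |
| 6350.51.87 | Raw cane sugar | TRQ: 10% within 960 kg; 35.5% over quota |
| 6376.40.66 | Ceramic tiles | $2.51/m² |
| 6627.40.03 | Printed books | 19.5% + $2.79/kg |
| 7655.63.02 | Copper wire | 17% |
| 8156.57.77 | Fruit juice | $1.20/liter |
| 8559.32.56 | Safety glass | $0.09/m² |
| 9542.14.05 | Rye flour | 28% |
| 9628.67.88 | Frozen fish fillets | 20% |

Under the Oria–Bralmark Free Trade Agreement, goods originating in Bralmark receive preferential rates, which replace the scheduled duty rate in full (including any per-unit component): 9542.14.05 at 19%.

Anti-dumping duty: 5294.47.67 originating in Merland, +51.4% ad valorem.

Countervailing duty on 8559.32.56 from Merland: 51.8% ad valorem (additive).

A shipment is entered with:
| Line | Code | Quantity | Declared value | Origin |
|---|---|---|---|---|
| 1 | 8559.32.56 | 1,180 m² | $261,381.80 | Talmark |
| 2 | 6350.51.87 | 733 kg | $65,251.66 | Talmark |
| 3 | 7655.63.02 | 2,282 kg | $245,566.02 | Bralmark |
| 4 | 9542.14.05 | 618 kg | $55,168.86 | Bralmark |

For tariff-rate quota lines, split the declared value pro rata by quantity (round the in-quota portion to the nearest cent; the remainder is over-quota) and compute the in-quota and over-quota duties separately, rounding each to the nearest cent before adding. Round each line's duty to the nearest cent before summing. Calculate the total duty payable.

$58,859.67

Line 1 (8559.32.56, Talmark, 1,180 m², $261,381.80):
Base rate for 8559.32.56 is $0.09/m².
The additional-duty order on 8559.32.56 targets Merland, not Talmark; it does not apply.
Duty = 1,180 × $0.09 = $106.20.
Line 2 (6350.51.87, Talmark, 733 kg, $65,251.66):
Code 6350.51.87 is under a tariff-rate quota (threshold 960 kg). Quantity 733 kg is within the quota, so the in-quota rate 10% applies to the full value.
Duty = $65,251.66 × 10% = $6,525.17.
Line 3 (7655.63.02, Bralmark, 2,282 kg, $245,566.02):
Base rate for 7655.63.02 is 17%.
Origin Bralmark is the FTA partner but 7655.63.02 is not on the preference list; base rate stands.
Duty = $245,566.02 × 17% = $41,746.22.
Line 4 (9542.14.05, Bralmark, 618 kg, $55,168.86):
Base rate for 9542.14.05 is 28%.
Origin Bralmark qualifies under the Oria–Bralmark agreement and 9542.14.05 is covered: preferential rate 19% applies instead.
Duty = $55,168.86 × 19% = $10,482.08.
Total = $106.20 + $6,525.17 + $41,746.22 + $10,482.08 = $58,859.67.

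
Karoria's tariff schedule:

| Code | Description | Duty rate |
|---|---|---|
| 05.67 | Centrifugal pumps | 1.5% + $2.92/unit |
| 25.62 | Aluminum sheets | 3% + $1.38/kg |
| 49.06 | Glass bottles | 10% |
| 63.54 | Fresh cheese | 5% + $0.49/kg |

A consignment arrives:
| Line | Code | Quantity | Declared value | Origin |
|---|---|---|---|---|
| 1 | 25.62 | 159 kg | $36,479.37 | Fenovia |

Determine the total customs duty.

$1,313.80

Line 1 (25.62, Fenovia, 159 kg, $36,479.37):
Base rate for 25.62 is 3% + $1.38/kg.
Duty = $36,479.37 × 3% + 159 × $1.38 = $1,313.80.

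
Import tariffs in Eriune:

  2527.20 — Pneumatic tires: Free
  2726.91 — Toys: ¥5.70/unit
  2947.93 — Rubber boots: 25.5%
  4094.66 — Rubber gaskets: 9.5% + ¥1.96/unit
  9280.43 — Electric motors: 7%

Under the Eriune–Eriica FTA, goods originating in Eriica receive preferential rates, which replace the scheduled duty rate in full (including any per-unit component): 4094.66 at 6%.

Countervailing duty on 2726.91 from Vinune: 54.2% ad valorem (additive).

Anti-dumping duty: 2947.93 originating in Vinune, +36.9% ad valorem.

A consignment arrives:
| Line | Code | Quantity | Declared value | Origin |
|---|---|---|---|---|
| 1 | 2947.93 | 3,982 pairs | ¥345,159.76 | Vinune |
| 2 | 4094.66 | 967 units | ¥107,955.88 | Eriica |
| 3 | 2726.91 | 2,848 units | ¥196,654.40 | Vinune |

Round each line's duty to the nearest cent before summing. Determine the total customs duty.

Line 1 (2947.93, Vinune, 3,982 pairs, ¥345,159.76):
Base rate for 2947.93 is 25.5%.
Additional duty on 2947.93 from Vinune: +36.9%. Applied ad valorem rate: 25.5% + 36.9% = 62.4%.
Duty = ¥345,159.76 × 62.4% = ¥215,379.69.
Line 2 (4094.66, Eriica, 967 units, ¥107,955.88):
Base rate for 4094.66 is 9.5% + ¥1.96/unit.
Origin Eriica qualifies under the Eriune–Eriica agreement and 4094.66 is covered: preferential rate 6% applies instead.
Duty = ¥107,955.88 × 6% = ¥6,477.35.
Line 3 (2726.91, Vinune, 2,848 units, ¥196,654.40):
Base rate for 2726.91 is ¥5.70/unit.
Additional duty on 2726.91 from Vinune: +54.2% ad valorem. Applied ad valorem rate = 54.2%.
Duty = ¥196,654.40 × 54.2% + 2,848 × ¥5.70 = ¥122,820.28.
Total = ¥215,379.69 + ¥6,477.35 + ¥122,820.28 = ¥344,677.32.

¥344,677.32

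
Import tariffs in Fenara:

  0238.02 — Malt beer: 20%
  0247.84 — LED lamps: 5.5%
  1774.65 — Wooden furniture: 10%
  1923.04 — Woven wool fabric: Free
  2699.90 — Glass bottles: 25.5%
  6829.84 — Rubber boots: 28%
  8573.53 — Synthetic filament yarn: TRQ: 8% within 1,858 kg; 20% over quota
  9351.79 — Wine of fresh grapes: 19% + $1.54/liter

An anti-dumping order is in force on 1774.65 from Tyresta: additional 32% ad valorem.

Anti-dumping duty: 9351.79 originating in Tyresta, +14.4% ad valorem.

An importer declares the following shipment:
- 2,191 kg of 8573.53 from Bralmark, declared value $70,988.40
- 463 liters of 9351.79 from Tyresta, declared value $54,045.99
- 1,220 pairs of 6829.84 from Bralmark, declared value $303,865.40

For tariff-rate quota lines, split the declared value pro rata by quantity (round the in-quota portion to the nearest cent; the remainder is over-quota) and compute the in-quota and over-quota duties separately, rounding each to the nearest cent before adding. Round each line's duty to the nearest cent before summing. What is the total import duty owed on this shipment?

$110,820.47

Line 1 (8573.53, Bralmark, 2,191 kg, $70,988.40):
Code 8573.53 is under a tariff-rate quota (threshold 1,858 kg). In-quota: 1,858 kg at 8%; over-quota: 333 kg at 20%.
Pro-rata value split: in-quota = $70,988.40 × 1,858/2,191 = $60,199.20; over-quota = $70,988.40 − $60,199.20 = $10,789.20.
In-quota duty = $60,199.20 × 8% = $4,815.94. Over-quota duty = $10,789.20 × 20% = $2,157.84.
Line duty = $4,815.94 + $2,157.84 = $6,973.78.
Line 2 (9351.79, Tyresta, 463 liters, $54,045.99):
Base rate for 9351.79 is 19% + $1.54/liter.
Additional duty on 9351.79 from Tyresta: +14.4%. Applied ad valorem rate: 19% + 14.4% = 33.4%.
Duty = $54,045.99 × 33.4% + 463 × $1.54 = $18,764.38.
Line 3 (6829.84, Bralmark, 1,220 pairs, $303,865.40):
Base rate for 6829.84 is 28%.
Duty = $303,865.40 × 28% = $85,082.31.
Total = $6,973.78 + $18,764.38 + $85,082.31 = $110,820.47.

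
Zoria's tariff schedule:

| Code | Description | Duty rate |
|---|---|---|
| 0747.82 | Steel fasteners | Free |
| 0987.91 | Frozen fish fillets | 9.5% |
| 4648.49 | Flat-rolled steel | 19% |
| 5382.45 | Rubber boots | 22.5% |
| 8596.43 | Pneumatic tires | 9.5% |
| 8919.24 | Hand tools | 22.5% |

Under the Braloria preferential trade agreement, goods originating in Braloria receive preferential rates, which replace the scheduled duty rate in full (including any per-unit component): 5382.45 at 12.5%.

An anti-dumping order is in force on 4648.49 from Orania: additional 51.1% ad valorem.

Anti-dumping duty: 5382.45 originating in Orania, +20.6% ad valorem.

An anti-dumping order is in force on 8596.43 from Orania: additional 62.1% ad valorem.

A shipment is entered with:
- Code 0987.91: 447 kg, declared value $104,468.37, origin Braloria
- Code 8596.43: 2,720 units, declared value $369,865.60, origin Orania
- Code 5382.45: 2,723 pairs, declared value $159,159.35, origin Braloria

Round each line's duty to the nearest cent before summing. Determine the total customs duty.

$294,643.19

Line 1 (0987.91, Braloria, 447 kg, $104,468.37):
Base rate for 0987.91 is 9.5%.
Origin Braloria is the FTA partner but 0987.91 is not on the preference list; base rate stands.
Duty = $104,468.37 × 9.5% = $9,924.50.
Line 2 (8596.43, Orania, 2,720 units, $369,865.60):
Base rate for 8596.43 is 9.5%.
Additional duty on 8596.43 from Orania: +62.1%. Applied ad valorem rate: 9.5% + 62.1% = 71.6%.
Duty = $369,865.60 × 71.6% = $264,823.77.
Line 3 (5382.45, Braloria, 2,723 pairs, $159,159.35):
Base rate for 5382.45 is 22.5%.
Origin Braloria qualifies under the Zoria–Braloria agreement and 5382.45 is covered: preferential rate 12.5% applies instead.
The additional-duty order on 5382.45 targets Orania, not Braloria; it does not apply.
Duty = $159,159.35 × 12.5% = $19,894.92.
Total = $9,924.50 + $264,823.77 + $19,894.92 = $294,643.19.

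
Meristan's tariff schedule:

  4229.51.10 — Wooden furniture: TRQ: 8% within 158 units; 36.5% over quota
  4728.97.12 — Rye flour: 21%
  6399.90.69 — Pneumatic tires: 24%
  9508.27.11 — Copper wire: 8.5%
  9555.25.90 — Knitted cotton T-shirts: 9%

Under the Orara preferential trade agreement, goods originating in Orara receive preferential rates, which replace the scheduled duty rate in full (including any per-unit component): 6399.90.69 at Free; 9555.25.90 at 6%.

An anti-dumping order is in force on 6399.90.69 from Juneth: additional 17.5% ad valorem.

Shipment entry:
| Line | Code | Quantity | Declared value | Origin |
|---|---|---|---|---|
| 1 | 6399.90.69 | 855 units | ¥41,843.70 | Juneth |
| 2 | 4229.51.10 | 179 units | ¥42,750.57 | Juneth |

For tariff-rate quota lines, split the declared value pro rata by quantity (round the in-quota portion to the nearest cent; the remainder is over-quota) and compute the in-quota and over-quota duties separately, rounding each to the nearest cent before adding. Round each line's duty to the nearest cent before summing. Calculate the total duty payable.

¥22,214.58

Line 1 (6399.90.69, Juneth, 855 units, ¥41,843.70):
Base rate for 6399.90.69 is 24%.
6399.90.69 has an FTA preferential rate, but origin Juneth is not Orara; base rate stands.
Additional duty on 6399.90.69 from Juneth: +17.5%. Applied ad valorem rate: 24% + 17.5% = 41.5%.
Duty = ¥41,843.70 × 41.5% = ¥17,365.14.
Line 2 (4229.51.10, Juneth, 179 units, ¥42,750.57):
Code 4229.51.10 is under a tariff-rate quota (threshold 158 units). In-quota: 158 units at 8%; over-quota: 21 units at 36.5%.
Pro-rata value split: in-quota = ¥42,750.57 × 158/179 = ¥37,735.14; over-quota = ¥42,750.57 − ¥37,735.14 = ¥5,015.43.
In-quota duty = ¥37,735.14 × 8% = ¥3,018.81. Over-quota duty = ¥5,015.43 × 36.5% = ¥1,830.63.
Line duty = ¥3,018.81 + ¥1,830.63 = ¥4,849.44.
Total = ¥17,365.14 + ¥4,849.44 = ¥22,214.58.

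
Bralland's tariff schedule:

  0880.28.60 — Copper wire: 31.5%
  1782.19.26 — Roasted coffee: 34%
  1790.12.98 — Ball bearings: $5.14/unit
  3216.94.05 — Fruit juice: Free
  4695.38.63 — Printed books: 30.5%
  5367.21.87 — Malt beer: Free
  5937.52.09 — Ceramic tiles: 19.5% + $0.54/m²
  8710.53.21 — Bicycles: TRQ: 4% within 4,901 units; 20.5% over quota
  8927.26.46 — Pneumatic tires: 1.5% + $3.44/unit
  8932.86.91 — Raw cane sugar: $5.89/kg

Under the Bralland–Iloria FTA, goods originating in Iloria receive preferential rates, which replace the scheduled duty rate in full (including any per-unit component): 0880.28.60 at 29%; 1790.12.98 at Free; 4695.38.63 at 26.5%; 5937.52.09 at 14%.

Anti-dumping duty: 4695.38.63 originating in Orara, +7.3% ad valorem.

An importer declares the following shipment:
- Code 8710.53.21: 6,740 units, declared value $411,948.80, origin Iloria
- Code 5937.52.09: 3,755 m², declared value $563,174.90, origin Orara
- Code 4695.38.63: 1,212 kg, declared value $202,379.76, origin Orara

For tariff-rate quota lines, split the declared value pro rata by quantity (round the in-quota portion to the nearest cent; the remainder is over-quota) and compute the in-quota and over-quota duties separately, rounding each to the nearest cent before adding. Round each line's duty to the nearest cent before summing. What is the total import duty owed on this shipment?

Line 1 (8710.53.21, Iloria, 6,740 units, $411,948.80):
Code 8710.53.21 is under a tariff-rate quota (threshold 4,901 units). In-quota: 4,901 units at 4%; over-quota: 1,839 units at 20.5%.
Pro-rata value split: in-quota = $411,948.80 × 4,901/6,740 = $299,549.12; over-quota = $411,948.80 − $299,549.12 = $112,399.68.
In-quota duty = $299,549.12 × 4% = $11,981.96. Over-quota duty = $112,399.68 × 20.5% = $23,041.93.
Line duty = $11,981.96 + $23,041.93 = $35,023.89.
Line 2 (5937.52.09, Orara, 3,755 m², $563,174.90):
Base rate for 5937.52.09 is 19.5% + $0.54/m².
5937.52.09 has an FTA preferential rate, but origin Orara is not Iloria; base rate stands.
Duty = $563,174.90 × 19.5% + 3,755 × $0.54 = $111,846.81.
Line 3 (4695.38.63, Orara, 1,212 kg, $202,379.76):
Base rate for 4695.38.63 is 30.5%.
4695.38.63 has an FTA preferential rate, but origin Orara is not Iloria; base rate stands.
Additional duty on 4695.38.63 from Orara: +7.3%. Applied ad valorem rate: 30.5% + 7.3% = 37.8%.
Duty = $202,379.76 × 37.8% = $76,499.55.
Total = $35,023.89 + $111,846.81 + $76,499.55 = $223,370.25.

$223,370.25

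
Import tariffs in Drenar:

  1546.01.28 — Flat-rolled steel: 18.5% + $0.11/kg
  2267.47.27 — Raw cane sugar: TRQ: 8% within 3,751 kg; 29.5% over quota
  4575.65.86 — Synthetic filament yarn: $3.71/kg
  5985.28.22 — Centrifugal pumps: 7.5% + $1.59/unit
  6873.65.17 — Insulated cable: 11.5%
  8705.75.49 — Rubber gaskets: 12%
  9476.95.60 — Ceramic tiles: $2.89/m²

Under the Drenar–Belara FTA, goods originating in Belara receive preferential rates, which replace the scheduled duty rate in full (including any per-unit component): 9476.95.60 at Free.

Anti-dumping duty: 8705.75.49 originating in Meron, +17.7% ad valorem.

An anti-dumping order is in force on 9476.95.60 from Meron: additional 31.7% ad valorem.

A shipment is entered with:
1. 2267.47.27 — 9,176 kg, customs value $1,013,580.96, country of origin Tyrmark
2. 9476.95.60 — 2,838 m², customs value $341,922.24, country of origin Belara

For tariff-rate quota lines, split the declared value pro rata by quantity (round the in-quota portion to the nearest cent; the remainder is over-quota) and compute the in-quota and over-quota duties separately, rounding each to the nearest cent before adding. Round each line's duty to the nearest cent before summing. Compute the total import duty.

Line 1 (2267.47.27, Tyrmark, 9,176 kg, $1,013,580.96):
Code 2267.47.27 is under a tariff-rate quota (threshold 3,751 kg). In-quota: 3,751 kg at 8%; over-quota: 5,425 kg at 29.5%.
Pro-rata value split: in-quota = $1,013,580.96 × 3,751/9,176 = $414,335.46; over-quota = $1,013,580.96 − $414,335.46 = $599,245.50.
In-quota duty = $414,335.46 × 8% = $33,146.84. Over-quota duty = $599,245.50 × 29.5% = $176,777.42.
Line duty = $33,146.84 + $176,777.42 = $209,924.26.
Line 2 (9476.95.60, Belara, 2,838 m², $341,922.24):
Base rate for 9476.95.60 is $2.89/m².
Origin Belara qualifies under the Drenar–Belara agreement and 9476.95.60 is covered: preferential rate Free applies instead.
The additional-duty order on 9476.95.60 targets Meron, not Belara; it does not apply.
Duty = $341,922.24 × 0% = $0.00.
Total = $209,924.26 + $0.00 = $209,924.26.

$209,924.26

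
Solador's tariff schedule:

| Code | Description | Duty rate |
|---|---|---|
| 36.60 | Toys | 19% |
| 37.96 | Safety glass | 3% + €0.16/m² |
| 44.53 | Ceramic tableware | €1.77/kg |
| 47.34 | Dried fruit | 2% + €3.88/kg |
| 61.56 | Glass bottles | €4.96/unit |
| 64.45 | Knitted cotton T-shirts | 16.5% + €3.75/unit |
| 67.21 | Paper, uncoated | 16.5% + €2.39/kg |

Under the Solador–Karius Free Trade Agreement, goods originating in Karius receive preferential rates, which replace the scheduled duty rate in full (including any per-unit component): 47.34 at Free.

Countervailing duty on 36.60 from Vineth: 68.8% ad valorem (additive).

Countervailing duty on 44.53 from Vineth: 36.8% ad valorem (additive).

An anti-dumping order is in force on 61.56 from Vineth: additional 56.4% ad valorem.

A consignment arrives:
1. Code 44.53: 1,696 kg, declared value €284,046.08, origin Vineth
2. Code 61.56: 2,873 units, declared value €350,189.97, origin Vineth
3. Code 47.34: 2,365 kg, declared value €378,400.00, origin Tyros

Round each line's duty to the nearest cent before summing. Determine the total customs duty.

€336,032.30

Line 1 (44.53, Vineth, 1,696 kg, €284,046.08):
Base rate for 44.53 is €1.77/kg.
Additional duty on 44.53 from Vineth: +36.8% ad valorem. Applied ad valorem rate = 36.8%.
Duty = €284,046.08 × 36.8% + 1,696 × €1.77 = €107,530.88.
Line 2 (61.56, Vineth, 2,873 units, €350,189.97):
Base rate for 61.56 is €4.96/unit.
Additional duty on 61.56 from Vineth: +56.4% ad valorem. Applied ad valorem rate = 56.4%.
Duty = €350,189.97 × 56.4% + 2,873 × €4.96 = €211,757.22.
Line 3 (47.34, Tyros, 2,365 kg, €378,400.00):
Base rate for 47.34 is 2% + €3.88/kg.
47.34 has an FTA preferential rate, but origin Tyros is not Karius; base rate stands.
Duty = €378,400.00 × 2% + 2,365 × €3.88 = €16,744.20.
Total = €107,530.88 + €211,757.22 + €16,744.20 = €336,032.30.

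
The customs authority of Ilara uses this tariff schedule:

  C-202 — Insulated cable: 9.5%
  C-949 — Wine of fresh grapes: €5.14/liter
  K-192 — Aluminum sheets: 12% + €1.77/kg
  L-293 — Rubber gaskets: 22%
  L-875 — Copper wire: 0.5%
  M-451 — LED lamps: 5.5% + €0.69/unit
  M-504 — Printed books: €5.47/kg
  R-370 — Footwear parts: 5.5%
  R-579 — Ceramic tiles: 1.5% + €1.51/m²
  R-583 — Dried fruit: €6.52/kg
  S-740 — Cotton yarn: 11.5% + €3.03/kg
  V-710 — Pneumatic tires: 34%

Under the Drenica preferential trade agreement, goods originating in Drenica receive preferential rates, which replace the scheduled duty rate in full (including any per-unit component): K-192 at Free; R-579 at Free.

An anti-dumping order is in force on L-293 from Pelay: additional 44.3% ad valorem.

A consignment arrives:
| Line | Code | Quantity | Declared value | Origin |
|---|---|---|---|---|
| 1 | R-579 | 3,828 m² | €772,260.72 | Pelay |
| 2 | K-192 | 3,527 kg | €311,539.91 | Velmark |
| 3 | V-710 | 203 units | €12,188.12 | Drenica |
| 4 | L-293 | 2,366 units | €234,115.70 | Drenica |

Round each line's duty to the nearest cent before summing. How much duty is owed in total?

€116,641.18

Line 1 (R-579, Pelay, 3,828 m², €772,260.72):
Base rate for R-579 is 1.5% + €1.51/m².
R-579 has an FTA preferential rate, but origin Pelay is not Drenica; base rate stands.
Duty = €772,260.72 × 1.5% + 3,828 × €1.51 = €17,364.19.
Line 2 (K-192, Velmark, 3,527 kg, €311,539.91):
Base rate for K-192 is 12% + €1.77/kg.
K-192 has an FTA preferential rate, but origin Velmark is not Drenica; base rate stands.
Duty = €311,539.91 × 12% + 3,527 × €1.77 = €43,627.58.
Line 3 (V-710, Drenica, 203 units, €12,188.12):
Base rate for V-710 is 34%.
Origin Drenica is the FTA partner but V-710 is not on the preference list; base rate stands.
Duty = €12,188.12 × 34% = €4,143.96.
Line 4 (L-293, Drenica, 2,366 units, €234,115.70):
Base rate for L-293 is 22%.
Origin Drenica is the FTA partner but L-293 is not on the preference list; base rate stands.
The additional-duty order on L-293 targets Pelay, not Drenica; it does not apply.
Duty = €234,115.70 × 22% = €51,505.45.
Total = €17,364.19 + €43,627.58 + €4,143.96 + €51,505.45 = €116,641.18.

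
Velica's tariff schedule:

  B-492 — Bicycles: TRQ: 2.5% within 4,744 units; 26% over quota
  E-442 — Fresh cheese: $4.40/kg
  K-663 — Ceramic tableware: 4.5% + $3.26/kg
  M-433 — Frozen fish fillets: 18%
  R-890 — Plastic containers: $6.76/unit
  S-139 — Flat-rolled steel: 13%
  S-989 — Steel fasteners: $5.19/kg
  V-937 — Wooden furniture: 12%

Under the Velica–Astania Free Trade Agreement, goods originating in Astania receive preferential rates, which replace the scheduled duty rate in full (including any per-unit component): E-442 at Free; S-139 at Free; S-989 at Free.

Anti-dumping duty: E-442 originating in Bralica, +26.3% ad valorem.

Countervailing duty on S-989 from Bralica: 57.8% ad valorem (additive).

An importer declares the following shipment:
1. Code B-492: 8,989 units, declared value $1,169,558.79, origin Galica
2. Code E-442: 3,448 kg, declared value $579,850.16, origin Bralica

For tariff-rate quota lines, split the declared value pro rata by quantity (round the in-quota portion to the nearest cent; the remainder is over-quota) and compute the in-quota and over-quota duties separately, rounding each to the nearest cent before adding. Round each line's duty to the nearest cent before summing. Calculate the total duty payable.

$326,705.25

Line 1 (B-492, Galica, 8,989 units, $1,169,558.79):
Code B-492 is under a tariff-rate quota (threshold 4,744 units). In-quota: 4,744 units at 2.5%; over-quota: 4,245 units at 26%.
Pro-rata value split: in-quota = $1,169,558.79 × 4,744/8,989 = $617,241.84; over-quota = $1,169,558.79 − $617,241.84 = $552,316.95.
In-quota duty = $617,241.84 × 2.5% = $15,431.05. Over-quota duty = $552,316.95 × 26% = $143,602.41.
Line duty = $15,431.05 + $143,602.41 = $159,033.46.
Line 2 (E-442, Bralica, 3,448 kg, $579,850.16):
Base rate for E-442 is $4.40/kg.
E-442 has an FTA preferential rate, but origin Bralica is not Astania; base rate stands.
Additional duty on E-442 from Bralica: +26.3% ad valorem. Applied ad valorem rate = 26.3%.
Duty = $579,850.16 × 26.3% + 3,448 × $4.40 = $167,671.79.
Total = $159,033.46 + $167,671.79 = $326,705.25.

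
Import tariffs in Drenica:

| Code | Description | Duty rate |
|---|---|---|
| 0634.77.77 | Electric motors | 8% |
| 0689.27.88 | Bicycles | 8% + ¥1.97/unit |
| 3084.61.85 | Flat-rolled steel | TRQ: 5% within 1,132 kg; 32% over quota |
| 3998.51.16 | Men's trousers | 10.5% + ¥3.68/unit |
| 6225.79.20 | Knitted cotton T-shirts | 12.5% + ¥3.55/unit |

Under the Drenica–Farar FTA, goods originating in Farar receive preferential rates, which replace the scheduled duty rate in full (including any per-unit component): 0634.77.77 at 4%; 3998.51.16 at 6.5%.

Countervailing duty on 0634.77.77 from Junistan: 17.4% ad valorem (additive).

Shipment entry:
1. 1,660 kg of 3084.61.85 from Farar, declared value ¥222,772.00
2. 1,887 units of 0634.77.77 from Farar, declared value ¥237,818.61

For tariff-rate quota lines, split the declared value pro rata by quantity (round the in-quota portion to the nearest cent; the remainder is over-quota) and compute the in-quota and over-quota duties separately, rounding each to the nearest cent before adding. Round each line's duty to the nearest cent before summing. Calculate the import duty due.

Line 1 (3084.61.85, Farar, 1,660 kg, ¥222,772.00):
Code 3084.61.85 is under a tariff-rate quota (threshold 1,132 kg). In-quota: 1,132 kg at 5%; over-quota: 528 kg at 32%.
Pro-rata value split: in-quota = ¥222,772.00 × 1,132/1,660 = ¥151,914.40; over-quota = ¥222,772.00 − ¥151,914.40 = ¥70,857.60.
In-quota duty = ¥151,914.40 × 5% = ¥7,595.72. Over-quota duty = ¥70,857.60 × 32% = ¥22,674.43.
Line duty = ¥7,595.72 + ¥22,674.43 = ¥30,270.15.
Line 2 (0634.77.77, Farar, 1,887 units, ¥237,818.61):
Base rate for 0634.77.77 is 8%.
Origin Farar qualifies under the Drenica–Farar agreement and 0634.77.77 is covered: preferential rate 4% applies instead.
The additional-duty order on 0634.77.77 targets Junistan, not Farar; it does not apply.
Duty = ¥237,818.61 × 4% = ¥9,512.74.
Total = ¥30,270.15 + ¥9,512.74 = ¥39,782.89.

¥39,782.89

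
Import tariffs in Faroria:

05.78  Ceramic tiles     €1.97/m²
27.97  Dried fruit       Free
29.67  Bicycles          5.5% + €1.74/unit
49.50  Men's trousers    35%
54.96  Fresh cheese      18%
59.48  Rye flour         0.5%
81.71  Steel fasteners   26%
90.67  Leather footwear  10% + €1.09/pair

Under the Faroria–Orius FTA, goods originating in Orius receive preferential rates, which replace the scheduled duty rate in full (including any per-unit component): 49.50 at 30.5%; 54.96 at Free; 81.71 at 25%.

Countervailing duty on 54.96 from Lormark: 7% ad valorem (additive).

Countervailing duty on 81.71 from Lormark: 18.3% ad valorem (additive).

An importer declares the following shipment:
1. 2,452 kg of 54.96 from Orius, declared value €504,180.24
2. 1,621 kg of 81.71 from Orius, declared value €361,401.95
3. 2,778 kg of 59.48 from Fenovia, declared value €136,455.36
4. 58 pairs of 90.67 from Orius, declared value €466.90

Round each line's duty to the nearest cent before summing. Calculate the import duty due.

€91,142.68

Line 1 (54.96, Orius, 2,452 kg, €504,180.24):
Base rate for 54.96 is 18%.
Origin Orius qualifies under the Faroria–Orius agreement and 54.96 is covered: preferential rate Free applies instead.
The additional-duty order on 54.96 targets Lormark, not Orius; it does not apply.
Duty = €504,180.24 × 0% = €0.00.
Line 2 (81.71, Orius, 1,621 kg, €361,401.95):
Base rate for 81.71 is 26%.
Origin Orius qualifies under the Faroria–Orius agreement and 81.71 is covered: preferential rate 25% applies instead.
The additional-duty order on 81.71 targets Lormark, not Orius; it does not apply.
Duty = €361,401.95 × 25% = €90,350.49.
Line 3 (59.48, Fenovia, 2,778 kg, €136,455.36):
Base rate for 59.48 is 0.5%.
Duty = €136,455.36 × 0.5% = €682.28.
Line 4 (90.67, Orius, 58 pairs, €466.90):
Base rate for 90.67 is 10% + €1.09/pair.
Origin Orius is the FTA partner but 90.67 is not on the preference list; base rate stands.
Duty = €466.90 × 10% + 58 × €1.09 = €109.91.
Total = €0.00 + €90,350.49 + €682.28 + €109.91 = €91,142.68.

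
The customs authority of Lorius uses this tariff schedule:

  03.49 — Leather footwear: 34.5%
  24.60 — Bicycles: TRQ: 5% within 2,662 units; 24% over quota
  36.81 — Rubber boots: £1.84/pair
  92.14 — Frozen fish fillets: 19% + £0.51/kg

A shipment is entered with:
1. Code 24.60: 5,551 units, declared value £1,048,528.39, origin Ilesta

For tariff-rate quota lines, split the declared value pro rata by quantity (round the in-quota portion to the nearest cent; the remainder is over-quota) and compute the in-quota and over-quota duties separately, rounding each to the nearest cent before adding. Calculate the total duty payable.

£156,110.03

Line 1 (24.60, Ilesta, 5,551 units, £1,048,528.39):
Code 24.60 is under a tariff-rate quota (threshold 2,662 units). In-quota: 2,662 units at 5%; over-quota: 2,889 units at 24%.
Pro-rata value split: in-quota = £1,048,528.39 × 2,662/5,551 = £502,825.18; over-quota = £1,048,528.39 − £502,825.18 = £545,703.21.
In-quota duty = £502,825.18 × 5% = £25,141.26. Over-quota duty = £545,703.21 × 24% = £130,968.77.
Line duty = £25,141.26 + £130,968.77 = £156,110.03.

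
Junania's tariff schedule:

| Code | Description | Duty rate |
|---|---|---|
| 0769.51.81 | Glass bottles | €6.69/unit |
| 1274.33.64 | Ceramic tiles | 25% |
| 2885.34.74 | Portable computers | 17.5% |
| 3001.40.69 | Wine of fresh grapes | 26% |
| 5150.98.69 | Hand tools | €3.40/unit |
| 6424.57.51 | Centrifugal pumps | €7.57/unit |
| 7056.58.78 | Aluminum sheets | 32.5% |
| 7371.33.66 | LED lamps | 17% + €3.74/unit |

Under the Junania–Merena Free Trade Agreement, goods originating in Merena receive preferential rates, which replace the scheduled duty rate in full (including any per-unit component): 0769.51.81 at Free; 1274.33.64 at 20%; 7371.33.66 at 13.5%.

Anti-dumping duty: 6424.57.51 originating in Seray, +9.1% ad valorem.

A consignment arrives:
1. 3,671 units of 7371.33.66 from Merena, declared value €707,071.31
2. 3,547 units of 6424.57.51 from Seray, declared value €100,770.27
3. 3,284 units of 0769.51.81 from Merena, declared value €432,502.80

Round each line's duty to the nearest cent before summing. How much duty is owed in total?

€131,475.51

Line 1 (7371.33.66, Merena, 3,671 units, €707,071.31):
Base rate for 7371.33.66 is 17% + €3.74/unit.
Origin Merena qualifies under the Junania–Merena agreement and 7371.33.66 is covered: preferential rate 13.5% applies instead.
Duty = €707,071.31 × 13.5% = €95,454.63.
Line 2 (6424.57.51, Seray, 3,547 units, €100,770.27):
Base rate for 6424.57.51 is €7.57/unit.
Additional duty on 6424.57.51 from Seray: +9.1% ad valorem. Applied ad valorem rate = 9.1%.
Duty = €100,770.27 × 9.1% + 3,547 × €7.57 = €36,020.88.
Line 3 (0769.51.81, Merena, 3,284 units, €432,502.80):
Base rate for 0769.51.81 is €6.69/unit.
Origin Merena qualifies under the Junania–Merena agreement and 0769.51.81 is covered: preferential rate Free applies instead.
Duty = €432,502.80 × 0% = €0.00.
Total = €95,454.63 + €36,020.88 + €0.00 = €131,475.51.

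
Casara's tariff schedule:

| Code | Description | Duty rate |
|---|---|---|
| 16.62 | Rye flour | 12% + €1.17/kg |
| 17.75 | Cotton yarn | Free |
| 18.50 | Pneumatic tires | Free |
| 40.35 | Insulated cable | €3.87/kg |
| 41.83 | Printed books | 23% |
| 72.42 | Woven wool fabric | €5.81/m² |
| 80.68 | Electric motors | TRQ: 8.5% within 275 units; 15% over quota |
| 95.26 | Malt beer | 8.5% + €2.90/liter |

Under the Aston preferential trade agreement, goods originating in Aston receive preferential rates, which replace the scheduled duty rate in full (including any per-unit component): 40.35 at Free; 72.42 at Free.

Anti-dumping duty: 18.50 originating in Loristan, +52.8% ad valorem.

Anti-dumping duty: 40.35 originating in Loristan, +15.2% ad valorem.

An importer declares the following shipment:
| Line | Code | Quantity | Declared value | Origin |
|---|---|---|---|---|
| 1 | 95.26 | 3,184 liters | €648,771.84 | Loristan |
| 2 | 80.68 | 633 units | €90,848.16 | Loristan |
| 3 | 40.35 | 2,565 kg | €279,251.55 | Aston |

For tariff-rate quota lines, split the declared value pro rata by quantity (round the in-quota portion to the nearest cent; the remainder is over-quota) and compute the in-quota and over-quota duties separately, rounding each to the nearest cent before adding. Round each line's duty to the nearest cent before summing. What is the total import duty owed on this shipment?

€75,441.01

Line 1 (95.26, Loristan, 3,184 liters, €648,771.84):
Base rate for 95.26 is 8.5% + €2.90/liter.
Duty = €648,771.84 × 8.5% + 3,184 × €2.90 = €64,379.21.
Line 2 (80.68, Loristan, 633 units, €90,848.16):
Code 80.68 is under a tariff-rate quota (threshold 275 units). In-quota: 275 units at 8.5%; over-quota: 358 units at 15%.
Pro-rata value split: in-quota = €90,848.16 × 275/633 = €39,468.00; over-quota = €90,848.16 − €39,468.00 = €51,380.16.
In-quota duty = €39,468.00 × 8.5% = €3,354.78. Over-quota duty = €51,380.16 × 15% = €7,707.02.
Line duty = €3,354.78 + €7,707.02 = €11,061.80.
Line 3 (40.35, Aston, 2,565 kg, €279,251.55):
Base rate for 40.35 is €3.87/kg.
Origin Aston qualifies under the Casara–Aston agreement and 40.35 is covered: preferential rate Free applies instead.
The additional-duty order on 40.35 targets Loristan, not Aston; it does not apply.
Duty = €279,251.55 × 0% = €0.00.
Total = €64,379.21 + €11,061.80 + €0.00 = €75,441.01.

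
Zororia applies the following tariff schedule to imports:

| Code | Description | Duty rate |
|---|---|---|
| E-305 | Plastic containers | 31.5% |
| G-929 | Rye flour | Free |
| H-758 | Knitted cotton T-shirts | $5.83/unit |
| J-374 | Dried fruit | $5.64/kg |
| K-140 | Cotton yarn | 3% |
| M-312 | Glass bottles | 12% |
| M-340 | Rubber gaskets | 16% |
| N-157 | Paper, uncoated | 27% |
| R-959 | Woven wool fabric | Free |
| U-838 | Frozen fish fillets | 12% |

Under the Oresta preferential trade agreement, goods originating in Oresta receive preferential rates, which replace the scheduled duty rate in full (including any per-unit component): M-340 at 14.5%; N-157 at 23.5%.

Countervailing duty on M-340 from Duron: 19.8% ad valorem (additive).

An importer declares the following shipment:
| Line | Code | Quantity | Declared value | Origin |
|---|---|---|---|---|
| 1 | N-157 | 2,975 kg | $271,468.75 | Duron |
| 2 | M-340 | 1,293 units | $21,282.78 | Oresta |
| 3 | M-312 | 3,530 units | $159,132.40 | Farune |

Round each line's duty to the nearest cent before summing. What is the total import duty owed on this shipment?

$95,478.45

Line 1 (N-157, Duron, 2,975 kg, $271,468.75):
Base rate for N-157 is 27%.
N-157 has an FTA preferential rate, but origin Duron is not Oresta; base rate stands.
Duty = $271,468.75 × 27% = $73,296.56.
Line 2 (M-340, Oresta, 1,293 units, $21,282.78):
Base rate for M-340 is 16%.
Origin Oresta qualifies under the Zororia–Oresta agreement and M-340 is covered: preferential rate 14.5% applies instead.
The additional-duty order on M-340 targets Duron, not Oresta; it does not apply.
Duty = $21,282.78 × 14.5% = $3,086.00.
Line 3 (M-312, Farune, 3,530 units, $159,132.40):
Base rate for M-312 is 12%.
Duty = $159,132.40 × 12% = $19,095.89.
Total = $73,296.56 + $3,086.00 + $19,095.89 = $95,478.45.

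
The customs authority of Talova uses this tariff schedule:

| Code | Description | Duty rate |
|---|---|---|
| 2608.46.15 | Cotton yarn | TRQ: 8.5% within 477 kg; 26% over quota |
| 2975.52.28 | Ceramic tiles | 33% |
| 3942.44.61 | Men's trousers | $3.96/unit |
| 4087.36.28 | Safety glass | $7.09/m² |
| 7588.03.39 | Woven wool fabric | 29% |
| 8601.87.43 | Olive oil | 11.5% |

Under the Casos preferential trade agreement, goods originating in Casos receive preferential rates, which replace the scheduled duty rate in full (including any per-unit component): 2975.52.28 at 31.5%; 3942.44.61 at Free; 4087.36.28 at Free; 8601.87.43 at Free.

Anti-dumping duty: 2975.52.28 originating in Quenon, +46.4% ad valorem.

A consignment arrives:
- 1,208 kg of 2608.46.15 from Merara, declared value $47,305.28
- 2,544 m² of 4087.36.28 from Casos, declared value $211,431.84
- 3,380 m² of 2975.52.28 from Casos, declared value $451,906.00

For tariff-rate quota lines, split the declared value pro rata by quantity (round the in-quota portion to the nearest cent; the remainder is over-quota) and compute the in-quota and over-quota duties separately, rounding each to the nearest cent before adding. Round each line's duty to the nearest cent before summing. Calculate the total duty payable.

Line 1 (2608.46.15, Merara, 1,208 kg, $47,305.28):
Code 2608.46.15 is under a tariff-rate quota (threshold 477 kg). In-quota: 477 kg at 8.5%; over-quota: 731 kg at 26%.
Pro-rata value split: in-quota = $47,305.28 × 477/1,208 = $18,679.32; over-quota = $47,305.28 − $18,679.32 = $28,625.96.
In-quota duty = $18,679.32 × 8.5% = $1,587.74. Over-quota duty = $28,625.96 × 26% = $7,442.75.
Line duty = $1,587.74 + $7,442.75 = $9,030.49.
Line 2 (4087.36.28, Casos, 2,544 m², $211,431.84):
Base rate for 4087.36.28 is $7.09/m².
Origin Casos qualifies under the Talova–Casos agreement and 4087.36.28 is covered: preferential rate Free applies instead.
Duty = $211,431.84 × 0% = $0.00.
Line 3 (2975.52.28, Casos, 3,380 m², $451,906.00):
Base rate for 2975.52.28 is 33%.
Origin Casos qualifies under the Talova–Casos agreement and 2975.52.28 is covered: preferential rate 31.5% applies instead.
The additional-duty order on 2975.52.28 targets Quenon, not Casos; it does not apply.
Duty = $451,906.00 × 31.5% = $142,350.39.
Total = $9,030.49 + $0.00 + $142,350.39 = $151,380.88.

$151,380.88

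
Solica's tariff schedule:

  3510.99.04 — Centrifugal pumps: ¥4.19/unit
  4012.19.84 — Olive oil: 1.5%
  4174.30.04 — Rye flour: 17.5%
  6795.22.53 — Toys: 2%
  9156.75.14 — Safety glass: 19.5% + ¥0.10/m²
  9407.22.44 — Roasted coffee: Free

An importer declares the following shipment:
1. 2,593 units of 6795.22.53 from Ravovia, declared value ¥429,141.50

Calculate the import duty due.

¥8,582.83

Line 1 (6795.22.53, Ravovia, 2,593 units, ¥429,141.50):
Base rate for 6795.22.53 is 2%.
Duty = ¥429,141.50 × 2% = ¥8,582.83.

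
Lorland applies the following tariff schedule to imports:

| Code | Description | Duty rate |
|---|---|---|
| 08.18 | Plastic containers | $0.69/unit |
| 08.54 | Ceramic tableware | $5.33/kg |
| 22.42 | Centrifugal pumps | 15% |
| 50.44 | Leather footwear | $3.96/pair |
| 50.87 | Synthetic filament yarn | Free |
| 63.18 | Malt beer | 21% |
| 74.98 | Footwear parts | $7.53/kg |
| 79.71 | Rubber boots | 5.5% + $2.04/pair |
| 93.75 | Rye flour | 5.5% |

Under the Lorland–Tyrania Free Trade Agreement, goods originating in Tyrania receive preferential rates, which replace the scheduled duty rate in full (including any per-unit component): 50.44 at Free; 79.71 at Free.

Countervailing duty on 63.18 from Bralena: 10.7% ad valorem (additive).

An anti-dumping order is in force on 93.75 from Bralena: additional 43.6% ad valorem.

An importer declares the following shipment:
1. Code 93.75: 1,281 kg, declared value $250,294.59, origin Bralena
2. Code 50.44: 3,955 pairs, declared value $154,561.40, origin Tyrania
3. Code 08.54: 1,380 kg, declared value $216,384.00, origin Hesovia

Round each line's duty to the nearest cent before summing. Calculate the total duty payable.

Line 1 (93.75, Bralena, 1,281 kg, $250,294.59):
Base rate for 93.75 is 5.5%.
Additional duty on 93.75 from Bralena: +43.6%. Applied ad valorem rate: 5.5% + 43.6% = 49.1%.
Duty = $250,294.59 × 49.1% = $122,894.64.
Line 2 (50.44, Tyrania, 3,955 pairs, $154,561.40):
Base rate for 50.44 is $3.96/pair.
Origin Tyrania qualifies under the Lorland–Tyrania agreement and 50.44 is covered: preferential rate Free applies instead.
Duty = $154,561.40 × 0% = $0.00.
Line 3 (08.54, Hesovia, 1,380 kg, $216,384.00):
Base rate for 08.54 is $5.33/kg.
Duty = 1,380 × $5.33 = $7,355.40.
Total = $122,894.64 + $0.00 + $7,355.40 = $130,250.04.

$130,250.04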